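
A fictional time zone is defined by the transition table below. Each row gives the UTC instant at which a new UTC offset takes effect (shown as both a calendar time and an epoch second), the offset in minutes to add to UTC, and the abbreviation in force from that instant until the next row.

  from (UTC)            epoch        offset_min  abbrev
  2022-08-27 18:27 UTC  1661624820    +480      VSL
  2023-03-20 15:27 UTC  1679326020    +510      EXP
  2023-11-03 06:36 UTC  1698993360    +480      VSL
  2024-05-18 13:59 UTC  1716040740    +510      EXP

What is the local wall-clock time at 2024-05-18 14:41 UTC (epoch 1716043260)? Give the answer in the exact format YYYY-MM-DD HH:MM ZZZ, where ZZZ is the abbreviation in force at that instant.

2024-05-18 23:11 EXP

Query: 2024-05-18 14:41 UTC
Rule 4/4 (EXP, +08:30): 2024-05-18 13:59 UTC ≤ query < +∞
14·60 + 41 + 510 = 1391 min
1391 = 0·1440 + 1391; 1391 = 23·60 + 11 → 23:11, same day
→ 2024-05-18 23:11 EXP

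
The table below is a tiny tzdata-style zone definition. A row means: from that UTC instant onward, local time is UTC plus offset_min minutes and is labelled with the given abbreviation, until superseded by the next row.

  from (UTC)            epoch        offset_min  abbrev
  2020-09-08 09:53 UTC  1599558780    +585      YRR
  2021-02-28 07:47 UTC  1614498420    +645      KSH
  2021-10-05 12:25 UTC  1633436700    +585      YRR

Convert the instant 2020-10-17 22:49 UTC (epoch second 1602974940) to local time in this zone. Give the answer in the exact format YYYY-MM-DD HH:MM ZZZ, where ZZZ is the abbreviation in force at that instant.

Query: 2020-10-17 22:49 UTC
Rule 1/3 (YRR, +09:45): 2020-09-08 09:53 UTC ≤ query < 2021-02-28 07:47 UTC
22·60 + 49 + 585 = 1954 min
1954 = 1·1440 + 514; 514 = 8·60 + 34 → 08:34, 2020-10-17 + 1 day = 2020-10-18
→ 2020-10-18 08:34 YRR

2020-10-18 08:34 YRR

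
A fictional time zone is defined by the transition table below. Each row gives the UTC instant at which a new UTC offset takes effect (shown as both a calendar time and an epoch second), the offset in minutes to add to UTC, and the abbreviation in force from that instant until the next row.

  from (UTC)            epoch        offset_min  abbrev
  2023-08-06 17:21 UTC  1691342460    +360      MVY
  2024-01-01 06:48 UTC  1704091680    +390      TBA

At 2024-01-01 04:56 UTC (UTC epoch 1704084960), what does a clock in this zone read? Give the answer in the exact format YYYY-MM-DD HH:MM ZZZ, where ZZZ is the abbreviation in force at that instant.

2024-01-01 10:56 MVY

Query: 2024-01-01 04:56 UTC
Rule 1/2 (MVY, +06:00): 2023-08-06 17:21 UTC ≤ query < 2024-01-01 06:48 UTC
4·60 + 56 + 360 = 656 min
656 = 0·1440 + 656; 656 = 10·60 + 56 → 10:56, same day
→ 2024-01-01 10:56 MVY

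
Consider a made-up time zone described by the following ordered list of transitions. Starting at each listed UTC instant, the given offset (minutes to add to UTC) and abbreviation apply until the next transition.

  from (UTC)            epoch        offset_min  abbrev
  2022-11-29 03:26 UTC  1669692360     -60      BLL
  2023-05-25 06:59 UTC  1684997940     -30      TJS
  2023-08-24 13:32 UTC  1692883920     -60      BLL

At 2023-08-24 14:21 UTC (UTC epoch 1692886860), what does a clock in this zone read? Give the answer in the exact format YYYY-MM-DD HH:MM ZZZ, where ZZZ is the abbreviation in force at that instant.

Query: 2023-08-24 14:21 UTC
Rule 3/3 (BLL, -01:00): 2023-08-24 13:32 UTC ≤ query < +∞
14·60 + 21 - 60 = 801 min
801 = 0·1440 + 801; 801 = 13·60 + 21 → 13:21, same day
→ 2023-08-24 13:21 BLL

2023-08-24 13:21 BLL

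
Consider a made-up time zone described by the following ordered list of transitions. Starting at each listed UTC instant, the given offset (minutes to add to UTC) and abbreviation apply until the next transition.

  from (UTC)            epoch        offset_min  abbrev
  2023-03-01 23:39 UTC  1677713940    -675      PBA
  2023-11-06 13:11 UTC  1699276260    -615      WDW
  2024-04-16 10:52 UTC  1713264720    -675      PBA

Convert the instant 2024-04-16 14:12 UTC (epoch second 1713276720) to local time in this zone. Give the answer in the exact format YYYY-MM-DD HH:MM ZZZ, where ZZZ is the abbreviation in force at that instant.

2024-04-16 02:57 PBA

Query: 2024-04-16 14:12 UTC
Rule 3/3 (PBA, -11:15): 2024-04-16 10:52 UTC ≤ query < +∞
14·60 + 12 - 675 = 177 min
177 = 0·1440 + 177; 177 = 2·60 + 57 → 02:57, same day
→ 2024-04-16 02:57 PBA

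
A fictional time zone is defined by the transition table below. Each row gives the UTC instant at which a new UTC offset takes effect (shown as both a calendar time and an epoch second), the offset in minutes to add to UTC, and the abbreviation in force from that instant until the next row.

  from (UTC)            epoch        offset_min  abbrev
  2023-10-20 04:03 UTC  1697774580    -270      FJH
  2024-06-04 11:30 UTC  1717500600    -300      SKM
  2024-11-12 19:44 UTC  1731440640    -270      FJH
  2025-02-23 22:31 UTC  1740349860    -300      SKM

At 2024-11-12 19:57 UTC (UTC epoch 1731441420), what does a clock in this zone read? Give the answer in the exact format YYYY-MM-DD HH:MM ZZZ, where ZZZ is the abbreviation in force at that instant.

Query: 2024-11-12 19:57 UTC
Rule 3/4 (FJH, -04:30): 2024-11-12 19:44 UTC ≤ query < 2025-02-23 22:31 UTC
19·60 + 57 - 270 = 927 min
927 = 0·1440 + 927; 927 = 15·60 + 27 → 15:27, same day
→ 2024-11-12 15:27 FJH

2024-11-12 15:27 FJH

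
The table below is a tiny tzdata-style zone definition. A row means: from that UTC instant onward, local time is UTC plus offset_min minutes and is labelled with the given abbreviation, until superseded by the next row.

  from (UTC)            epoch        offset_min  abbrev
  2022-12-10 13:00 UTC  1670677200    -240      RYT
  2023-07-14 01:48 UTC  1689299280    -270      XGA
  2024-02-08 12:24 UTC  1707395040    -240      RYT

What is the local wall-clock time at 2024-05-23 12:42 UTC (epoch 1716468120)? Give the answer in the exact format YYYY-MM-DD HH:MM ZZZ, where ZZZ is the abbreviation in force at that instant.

Query: 2024-05-23 12:42 UTC
Rule 3/3 (RYT, -04:00): 2024-02-08 12:24 UTC ≤ query < +∞
12·60 + 42 - 240 = 522 min
522 = 0·1440 + 522; 522 = 8·60 + 42 → 08:42, same day
→ 2024-05-23 08:42 RYT

2024-05-23 08:42 RYT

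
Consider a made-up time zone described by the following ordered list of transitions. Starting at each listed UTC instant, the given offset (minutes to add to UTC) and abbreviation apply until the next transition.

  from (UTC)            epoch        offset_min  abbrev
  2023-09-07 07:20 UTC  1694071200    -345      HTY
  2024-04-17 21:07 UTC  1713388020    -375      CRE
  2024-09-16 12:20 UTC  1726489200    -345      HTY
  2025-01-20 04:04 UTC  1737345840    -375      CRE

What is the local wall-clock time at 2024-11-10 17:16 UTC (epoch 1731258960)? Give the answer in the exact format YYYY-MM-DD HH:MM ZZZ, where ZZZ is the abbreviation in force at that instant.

2024-11-10 11:31 HTY

Query: 2024-11-10 17:16 UTC
Rule 3/4 (HTY, -05:45): 2024-09-16 12:20 UTC ≤ query < 2025-01-20 04:04 UTC
17·60 + 16 - 345 = 691 min
691 = 0·1440 + 691; 691 = 11·60 + 31 → 11:31, same day
→ 2024-11-10 11:31 HTY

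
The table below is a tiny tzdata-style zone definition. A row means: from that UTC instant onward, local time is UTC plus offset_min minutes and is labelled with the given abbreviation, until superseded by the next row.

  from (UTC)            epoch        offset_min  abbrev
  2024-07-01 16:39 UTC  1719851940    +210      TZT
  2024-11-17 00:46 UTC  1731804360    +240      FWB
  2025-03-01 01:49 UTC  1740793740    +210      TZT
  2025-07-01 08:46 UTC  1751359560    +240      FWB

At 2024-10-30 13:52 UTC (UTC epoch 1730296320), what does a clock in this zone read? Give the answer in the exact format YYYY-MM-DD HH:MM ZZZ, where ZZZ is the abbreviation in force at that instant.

2024-10-30 17:22 TZT

Query: 2024-10-30 13:52 UTC
Rule 1/4 (TZT, +03:30): 2024-07-01 16:39 UTC ≤ query < 2024-11-17 00:46 UTC
13·60 + 52 + 210 = 1042 min
1042 = 0·1440 + 1042; 1042 = 17·60 + 22 → 17:22, same day
→ 2024-10-30 17:22 TZT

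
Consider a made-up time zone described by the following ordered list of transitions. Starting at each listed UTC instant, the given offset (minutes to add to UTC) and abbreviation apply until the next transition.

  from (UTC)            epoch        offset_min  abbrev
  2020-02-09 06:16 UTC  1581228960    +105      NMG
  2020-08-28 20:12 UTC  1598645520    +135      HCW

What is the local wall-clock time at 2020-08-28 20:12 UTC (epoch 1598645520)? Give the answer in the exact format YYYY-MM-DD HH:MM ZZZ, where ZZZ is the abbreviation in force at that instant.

Query: 2020-08-28 20:12 UTC
Rule 2/2 (HCW, +02:15): 2020-08-28 20:12 UTC ≤ query < +∞
20·60 + 12 + 135 = 1347 min
1347 = 0·1440 + 1347; 1347 = 22·60 + 27 → 22:27, same day
→ 2020-08-28 22:27 HCW

2020-08-28 22:27 HCW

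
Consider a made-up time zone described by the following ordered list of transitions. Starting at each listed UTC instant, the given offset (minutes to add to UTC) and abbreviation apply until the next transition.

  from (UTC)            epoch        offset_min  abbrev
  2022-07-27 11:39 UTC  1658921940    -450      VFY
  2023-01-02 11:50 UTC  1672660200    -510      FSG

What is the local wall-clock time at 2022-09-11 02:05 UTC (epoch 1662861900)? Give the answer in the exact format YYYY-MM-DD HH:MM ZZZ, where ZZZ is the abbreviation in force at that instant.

Query: 2022-09-11 02:05 UTC
Rule 1/2 (VFY, -07:30): 2022-07-27 11:39 UTC ≤ query < 2023-01-02 11:50 UTC
2·60 + 5 - 450 = -325 min
-325 = -1·1440 + 1115; 1115 = 18·60 + 35 → 18:35, 2022-09-11 - 1 day = 2022-09-10
→ 2022-09-10 18:35 VFY

2022-09-10 18:35 VFY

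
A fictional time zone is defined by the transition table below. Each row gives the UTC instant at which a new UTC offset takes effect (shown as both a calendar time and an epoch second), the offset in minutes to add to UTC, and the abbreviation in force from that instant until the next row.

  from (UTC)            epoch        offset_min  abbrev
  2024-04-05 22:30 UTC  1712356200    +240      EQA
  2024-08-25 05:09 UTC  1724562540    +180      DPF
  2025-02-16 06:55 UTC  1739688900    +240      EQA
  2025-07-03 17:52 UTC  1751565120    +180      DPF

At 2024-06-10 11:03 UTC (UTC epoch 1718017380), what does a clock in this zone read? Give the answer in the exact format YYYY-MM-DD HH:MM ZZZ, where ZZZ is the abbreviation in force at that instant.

Query: 2024-06-10 11:03 UTC
Rule 1/4 (EQA, +04:00): 2024-04-05 22:30 UTC ≤ query < 2024-08-25 05:09 UTC
11·60 + 3 + 240 = 903 min
903 = 0·1440 + 903; 903 = 15·60 + 3 → 15:03, same day
→ 2024-06-10 15:03 EQA

2024-06-10 15:03 EQA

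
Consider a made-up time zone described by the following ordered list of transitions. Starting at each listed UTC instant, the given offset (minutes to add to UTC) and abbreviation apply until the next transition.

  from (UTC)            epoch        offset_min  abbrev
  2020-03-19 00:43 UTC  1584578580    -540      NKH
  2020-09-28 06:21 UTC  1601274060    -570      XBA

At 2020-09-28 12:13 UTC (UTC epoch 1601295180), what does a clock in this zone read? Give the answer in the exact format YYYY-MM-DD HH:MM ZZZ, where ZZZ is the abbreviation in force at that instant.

2020-09-28 02:43 XBA

Query: 2020-09-28 12:13 UTC
Rule 2/2 (XBA, -09:30): 2020-09-28 06:21 UTC ≤ query < +∞
12·60 + 13 - 570 = 163 min
163 = 0·1440 + 163; 163 = 2·60 + 43 → 02:43, same day
→ 2020-09-28 02:43 XBA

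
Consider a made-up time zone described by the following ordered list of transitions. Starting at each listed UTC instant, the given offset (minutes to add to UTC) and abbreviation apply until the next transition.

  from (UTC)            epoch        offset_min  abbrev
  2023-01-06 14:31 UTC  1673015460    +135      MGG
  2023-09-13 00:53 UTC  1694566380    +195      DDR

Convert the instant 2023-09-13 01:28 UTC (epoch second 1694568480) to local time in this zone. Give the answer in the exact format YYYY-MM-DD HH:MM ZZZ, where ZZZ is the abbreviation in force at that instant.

Query: 2023-09-13 01:28 UTC
Rule 2/2 (DDR, +03:15): 2023-09-13 00:53 UTC ≤ query < +∞
1·60 + 28 + 195 = 283 min
283 = 0·1440 + 283; 283 = 4·60 + 43 → 04:43, same day
→ 2023-09-13 04:43 DDR

2023-09-13 04:43 DDR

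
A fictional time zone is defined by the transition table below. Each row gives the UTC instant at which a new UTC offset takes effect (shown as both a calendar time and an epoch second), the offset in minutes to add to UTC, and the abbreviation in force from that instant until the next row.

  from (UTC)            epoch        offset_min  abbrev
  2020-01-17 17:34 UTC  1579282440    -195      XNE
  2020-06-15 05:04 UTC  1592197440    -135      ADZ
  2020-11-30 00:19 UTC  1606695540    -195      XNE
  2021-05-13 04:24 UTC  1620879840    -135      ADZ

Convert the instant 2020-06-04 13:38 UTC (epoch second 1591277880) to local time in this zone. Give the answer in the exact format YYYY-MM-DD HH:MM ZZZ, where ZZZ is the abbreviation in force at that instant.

2020-06-04 10:23 XNE

Query: 2020-06-04 13:38 UTC
Rule 1/4 (XNE, -03:15): 2020-01-17 17:34 UTC ≤ query < 2020-06-15 05:04 UTC
13·60 + 38 - 195 = 623 min
623 = 0·1440 + 623; 623 = 10·60 + 23 → 10:23, same day
→ 2020-06-04 10:23 XNE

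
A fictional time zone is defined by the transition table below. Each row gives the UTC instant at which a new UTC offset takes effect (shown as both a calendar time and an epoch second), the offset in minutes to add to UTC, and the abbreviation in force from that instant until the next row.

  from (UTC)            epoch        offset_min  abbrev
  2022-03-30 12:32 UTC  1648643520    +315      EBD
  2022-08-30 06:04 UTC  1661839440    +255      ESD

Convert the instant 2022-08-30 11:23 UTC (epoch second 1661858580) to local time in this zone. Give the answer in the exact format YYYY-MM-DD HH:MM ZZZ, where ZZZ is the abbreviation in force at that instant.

2022-08-30 15:38 ESD

Query: 2022-08-30 11:23 UTC
Rule 2/2 (ESD, +04:15): 2022-08-30 06:04 UTC ≤ query < +∞
11·60 + 23 + 255 = 938 min
938 = 0·1440 + 938; 938 = 15·60 + 38 → 15:38, same day
→ 2022-08-30 15:38 ESD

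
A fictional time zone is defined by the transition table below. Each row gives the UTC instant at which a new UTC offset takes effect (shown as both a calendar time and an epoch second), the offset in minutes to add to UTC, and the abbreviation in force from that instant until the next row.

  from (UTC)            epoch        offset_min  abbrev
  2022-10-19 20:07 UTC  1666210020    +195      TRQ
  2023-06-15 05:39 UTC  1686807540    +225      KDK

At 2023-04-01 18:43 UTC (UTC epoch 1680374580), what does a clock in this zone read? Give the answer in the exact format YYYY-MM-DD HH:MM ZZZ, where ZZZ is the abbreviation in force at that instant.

Query: 2023-04-01 18:43 UTC
Rule 1/2 (TRQ, +03:15): 2022-10-19 20:07 UTC ≤ query < 2023-06-15 05:39 UTC
18·60 + 43 + 195 = 1318 min
1318 = 0·1440 + 1318; 1318 = 21·60 + 58 → 21:58, same day
→ 2023-04-01 21:58 TRQ

2023-04-01 21:58 TRQ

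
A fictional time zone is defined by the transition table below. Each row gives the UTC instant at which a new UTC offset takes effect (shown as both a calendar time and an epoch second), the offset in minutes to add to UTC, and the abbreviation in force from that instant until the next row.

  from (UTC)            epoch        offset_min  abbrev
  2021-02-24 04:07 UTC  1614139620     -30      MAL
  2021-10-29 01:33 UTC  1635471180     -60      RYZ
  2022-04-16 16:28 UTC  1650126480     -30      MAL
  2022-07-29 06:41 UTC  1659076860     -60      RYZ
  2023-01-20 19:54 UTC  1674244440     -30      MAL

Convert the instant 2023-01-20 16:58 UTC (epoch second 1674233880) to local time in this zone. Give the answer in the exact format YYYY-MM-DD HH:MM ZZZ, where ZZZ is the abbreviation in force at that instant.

Query: 2023-01-20 16:58 UTC
Rule 4/5 (RYZ, -01:00): 2022-07-29 06:41 UTC ≤ query < 2023-01-20 19:54 UTC
16·60 + 58 - 60 = 958 min
958 = 0·1440 + 958; 958 = 15·60 + 58 → 15:58, same day
→ 2023-01-20 15:58 RYZ

2023-01-20 15:58 RYZ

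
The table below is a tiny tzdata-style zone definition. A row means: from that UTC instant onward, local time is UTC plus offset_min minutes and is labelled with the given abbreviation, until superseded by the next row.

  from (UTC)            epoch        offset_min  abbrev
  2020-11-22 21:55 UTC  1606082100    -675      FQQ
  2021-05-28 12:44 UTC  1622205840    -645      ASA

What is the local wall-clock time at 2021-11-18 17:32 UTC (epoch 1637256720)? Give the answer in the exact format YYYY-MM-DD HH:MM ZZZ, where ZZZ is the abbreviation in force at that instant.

2021-11-18 06:47 ASA

Query: 2021-11-18 17:32 UTC
Rule 2/2 (ASA, -10:45): 2021-05-28 12:44 UTC ≤ query < +∞
17·60 + 32 - 645 = 407 min
407 = 0·1440 + 407; 407 = 6·60 + 47 → 06:47, same day
→ 2021-11-18 06:47 ASA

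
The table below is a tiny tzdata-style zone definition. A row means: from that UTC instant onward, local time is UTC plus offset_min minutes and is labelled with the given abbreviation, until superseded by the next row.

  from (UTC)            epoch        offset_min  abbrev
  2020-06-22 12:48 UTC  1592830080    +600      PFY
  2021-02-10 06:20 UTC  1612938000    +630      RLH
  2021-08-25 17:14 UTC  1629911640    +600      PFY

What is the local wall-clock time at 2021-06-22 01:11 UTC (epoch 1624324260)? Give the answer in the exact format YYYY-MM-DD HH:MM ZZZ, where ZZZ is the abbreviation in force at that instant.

2021-06-22 11:41 RLH

Query: 2021-06-22 01:11 UTC
Rule 2/3 (RLH, +10:30): 2021-02-10 06:20 UTC ≤ query < 2021-08-25 17:14 UTC
1·60 + 11 + 630 = 701 min
701 = 0·1440 + 701; 701 = 11·60 + 41 → 11:41, same day
→ 2021-06-22 11:41 RLH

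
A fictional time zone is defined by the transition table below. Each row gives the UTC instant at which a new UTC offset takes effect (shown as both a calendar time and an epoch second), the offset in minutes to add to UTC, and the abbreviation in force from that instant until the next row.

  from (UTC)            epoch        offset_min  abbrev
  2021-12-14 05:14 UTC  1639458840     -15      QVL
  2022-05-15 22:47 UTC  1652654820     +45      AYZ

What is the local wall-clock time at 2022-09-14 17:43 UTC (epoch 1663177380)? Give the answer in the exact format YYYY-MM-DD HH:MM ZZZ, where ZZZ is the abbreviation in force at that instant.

2022-09-14 18:28 AYZ

Query: 2022-09-14 17:43 UTC
Rule 2/2 (AYZ, +00:45): 2022-05-15 22:47 UTC ≤ query < +∞
17·60 + 43 + 45 = 1108 min
1108 = 0·1440 + 1108; 1108 = 18·60 + 28 → 18:28, same day
→ 2022-09-14 18:28 AYZ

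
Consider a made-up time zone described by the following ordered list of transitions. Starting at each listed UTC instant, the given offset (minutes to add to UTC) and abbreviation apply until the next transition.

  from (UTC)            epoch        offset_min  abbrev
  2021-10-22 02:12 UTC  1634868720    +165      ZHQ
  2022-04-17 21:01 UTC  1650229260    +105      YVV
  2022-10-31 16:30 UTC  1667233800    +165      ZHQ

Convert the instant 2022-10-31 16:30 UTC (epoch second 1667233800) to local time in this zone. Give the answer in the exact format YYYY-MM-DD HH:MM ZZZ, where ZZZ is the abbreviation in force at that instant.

Query: 2022-10-31 16:30 UTC
Rule 3/3 (ZHQ, +02:45): 2022-10-31 16:30 UTC ≤ query < +∞
16·60 + 30 + 165 = 1155 min
1155 = 0·1440 + 1155; 1155 = 19·60 + 15 → 19:15, same day
→ 2022-10-31 19:15 ZHQ

2022-10-31 19:15 ZHQ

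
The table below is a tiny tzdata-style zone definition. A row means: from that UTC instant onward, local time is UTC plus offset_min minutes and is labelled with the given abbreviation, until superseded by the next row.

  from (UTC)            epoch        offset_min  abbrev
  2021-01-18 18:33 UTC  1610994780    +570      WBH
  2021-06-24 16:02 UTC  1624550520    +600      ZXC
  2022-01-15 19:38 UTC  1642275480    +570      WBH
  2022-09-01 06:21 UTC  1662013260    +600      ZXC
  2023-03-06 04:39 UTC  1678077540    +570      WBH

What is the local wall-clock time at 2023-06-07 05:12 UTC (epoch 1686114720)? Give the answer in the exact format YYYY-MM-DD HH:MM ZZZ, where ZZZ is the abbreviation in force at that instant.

Query: 2023-06-07 05:12 UTC
Rule 5/5 (WBH, +09:30): 2023-03-06 04:39 UTC ≤ query < +∞
5·60 + 12 + 570 = 882 min
882 = 0·1440 + 882; 882 = 14·60 + 42 → 14:42, same day
→ 2023-06-07 14:42 WBH

2023-06-07 14:42 WBH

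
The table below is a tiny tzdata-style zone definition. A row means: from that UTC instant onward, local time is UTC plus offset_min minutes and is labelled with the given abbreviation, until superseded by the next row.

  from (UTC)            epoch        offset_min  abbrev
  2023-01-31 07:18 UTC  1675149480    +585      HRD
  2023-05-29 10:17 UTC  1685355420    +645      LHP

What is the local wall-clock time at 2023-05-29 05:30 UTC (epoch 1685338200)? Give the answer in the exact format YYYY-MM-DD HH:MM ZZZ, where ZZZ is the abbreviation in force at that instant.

Query: 2023-05-29 05:30 UTC
Rule 1/2 (HRD, +09:45): 2023-01-31 07:18 UTC ≤ query < 2023-05-29 10:17 UTC
5·60 + 30 + 585 = 915 min
915 = 0·1440 + 915; 915 = 15·60 + 15 → 15:15, same day
→ 2023-05-29 15:15 HRD

2023-05-29 15:15 HRD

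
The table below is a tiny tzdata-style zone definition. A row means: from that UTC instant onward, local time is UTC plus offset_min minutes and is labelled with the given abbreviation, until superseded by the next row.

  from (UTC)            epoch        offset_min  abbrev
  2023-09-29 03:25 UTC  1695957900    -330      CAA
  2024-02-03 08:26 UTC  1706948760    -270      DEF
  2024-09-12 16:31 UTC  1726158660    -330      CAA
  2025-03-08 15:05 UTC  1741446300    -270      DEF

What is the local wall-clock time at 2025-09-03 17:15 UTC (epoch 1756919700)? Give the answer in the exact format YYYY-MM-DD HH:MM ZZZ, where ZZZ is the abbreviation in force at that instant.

Query: 2025-09-03 17:15 UTC
Rule 4/4 (DEF, -04:30): 2025-03-08 15:05 UTC ≤ query < +∞
17·60 + 15 - 270 = 765 min
765 = 0·1440 + 765; 765 = 12·60 + 45 → 12:45, same day
→ 2025-09-03 12:45 DEF

2025-09-03 12:45 DEF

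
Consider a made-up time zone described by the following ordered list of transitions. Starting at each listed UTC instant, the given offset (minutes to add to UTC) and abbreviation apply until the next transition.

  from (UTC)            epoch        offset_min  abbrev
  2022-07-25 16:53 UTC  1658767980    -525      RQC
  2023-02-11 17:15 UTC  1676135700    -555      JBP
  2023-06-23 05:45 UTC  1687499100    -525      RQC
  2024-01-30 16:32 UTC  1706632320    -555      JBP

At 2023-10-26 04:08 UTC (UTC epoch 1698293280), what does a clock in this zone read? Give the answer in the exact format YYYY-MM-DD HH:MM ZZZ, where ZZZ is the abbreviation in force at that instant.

Query: 2023-10-26 04:08 UTC
Rule 3/4 (RQC, -08:45): 2023-06-23 05:45 UTC ≤ query < 2024-01-30 16:32 UTC
4·60 + 8 - 525 = -277 min
-277 = -1·1440 + 1163; 1163 = 19·60 + 23 → 19:23, 2023-10-26 - 1 day = 2023-10-25
→ 2023-10-25 19:23 RQC

2023-10-25 19:23 RQC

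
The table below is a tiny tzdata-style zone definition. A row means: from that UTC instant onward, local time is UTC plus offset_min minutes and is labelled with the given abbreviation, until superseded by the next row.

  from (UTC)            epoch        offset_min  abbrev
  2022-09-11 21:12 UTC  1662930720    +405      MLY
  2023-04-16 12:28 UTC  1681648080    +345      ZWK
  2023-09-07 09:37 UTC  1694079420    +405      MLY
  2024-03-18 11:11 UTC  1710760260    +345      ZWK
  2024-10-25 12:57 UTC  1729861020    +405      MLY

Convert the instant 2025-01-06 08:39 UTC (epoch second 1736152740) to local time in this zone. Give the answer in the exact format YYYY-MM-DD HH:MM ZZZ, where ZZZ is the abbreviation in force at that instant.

Query: 2025-01-06 08:39 UTC
Rule 5/5 (MLY, +06:45): 2024-10-25 12:57 UTC ≤ query < +∞
8·60 + 39 + 405 = 924 min
924 = 0·1440 + 924; 924 = 15·60 + 24 → 15:24, same day
→ 2025-01-06 15:24 MLY

2025-01-06 15:24 MLY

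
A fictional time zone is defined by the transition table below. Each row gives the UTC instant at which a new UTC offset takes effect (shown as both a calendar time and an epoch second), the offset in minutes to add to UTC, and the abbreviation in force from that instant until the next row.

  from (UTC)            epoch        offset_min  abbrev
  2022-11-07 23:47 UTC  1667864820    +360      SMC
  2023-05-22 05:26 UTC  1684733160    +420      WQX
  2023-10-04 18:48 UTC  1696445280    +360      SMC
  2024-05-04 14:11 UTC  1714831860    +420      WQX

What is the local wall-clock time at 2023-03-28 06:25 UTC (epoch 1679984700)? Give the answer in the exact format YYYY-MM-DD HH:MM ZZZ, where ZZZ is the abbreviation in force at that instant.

2023-03-28 12:25 SMC

Query: 2023-03-28 06:25 UTC
Rule 1/4 (SMC, +06:00): 2022-11-07 23:47 UTC ≤ query < 2023-05-22 05:26 UTC
6·60 + 25 + 360 = 745 min
745 = 0·1440 + 745; 745 = 12·60 + 25 → 12:25, same day
→ 2023-03-28 12:25 SMC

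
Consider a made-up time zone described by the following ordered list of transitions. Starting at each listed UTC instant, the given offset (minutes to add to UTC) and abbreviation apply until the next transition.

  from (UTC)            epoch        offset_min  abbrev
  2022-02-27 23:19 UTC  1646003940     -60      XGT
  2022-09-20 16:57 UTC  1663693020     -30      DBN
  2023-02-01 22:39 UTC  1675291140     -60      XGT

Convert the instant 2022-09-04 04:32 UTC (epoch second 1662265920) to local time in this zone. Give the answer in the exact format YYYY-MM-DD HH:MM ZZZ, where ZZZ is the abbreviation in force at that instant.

Query: 2022-09-04 04:32 UTC
Rule 1/3 (XGT, -01:00): 2022-02-27 23:19 UTC ≤ query < 2022-09-20 16:57 UTC
4·60 + 32 - 60 = 212 min
212 = 0·1440 + 212; 212 = 3·60 + 32 → 03:32, same day
→ 2022-09-04 03:32 XGT

2022-09-04 03:32 XGT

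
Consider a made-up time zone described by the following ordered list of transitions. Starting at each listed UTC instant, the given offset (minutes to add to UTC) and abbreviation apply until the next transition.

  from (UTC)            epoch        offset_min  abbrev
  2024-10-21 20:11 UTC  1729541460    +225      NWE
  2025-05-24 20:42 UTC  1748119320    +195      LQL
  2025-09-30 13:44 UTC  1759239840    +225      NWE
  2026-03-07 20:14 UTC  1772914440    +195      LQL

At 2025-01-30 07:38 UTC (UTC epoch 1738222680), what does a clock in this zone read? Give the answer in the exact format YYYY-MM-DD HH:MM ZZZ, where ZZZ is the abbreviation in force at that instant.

Query: 2025-01-30 07:38 UTC
Rule 1/4 (NWE, +03:45): 2024-10-21 20:11 UTC ≤ query < 2025-05-24 20:42 UTC
7·60 + 38 + 225 = 683 min
683 = 0·1440 + 683; 683 = 11·60 + 23 → 11:23, same day
→ 2025-01-30 11:23 NWE

2025-01-30 11:23 NWE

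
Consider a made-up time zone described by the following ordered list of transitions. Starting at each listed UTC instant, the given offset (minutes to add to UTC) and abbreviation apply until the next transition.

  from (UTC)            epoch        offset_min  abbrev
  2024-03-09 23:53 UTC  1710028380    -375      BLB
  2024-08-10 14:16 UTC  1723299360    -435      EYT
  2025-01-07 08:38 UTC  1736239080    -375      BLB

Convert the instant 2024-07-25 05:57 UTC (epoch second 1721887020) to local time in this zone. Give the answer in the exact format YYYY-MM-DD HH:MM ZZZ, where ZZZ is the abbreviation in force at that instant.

Query: 2024-07-25 05:57 UTC
Rule 1/3 (BLB, -06:15): 2024-03-09 23:53 UTC ≤ query < 2024-08-10 14:16 UTC
5·60 + 57 - 375 = -18 min
-18 = -1·1440 + 1422; 1422 = 23·60 + 42 → 23:42, 2024-07-25 - 1 day = 2024-07-24
→ 2024-07-24 23:42 BLB

2024-07-24 23:42 BLB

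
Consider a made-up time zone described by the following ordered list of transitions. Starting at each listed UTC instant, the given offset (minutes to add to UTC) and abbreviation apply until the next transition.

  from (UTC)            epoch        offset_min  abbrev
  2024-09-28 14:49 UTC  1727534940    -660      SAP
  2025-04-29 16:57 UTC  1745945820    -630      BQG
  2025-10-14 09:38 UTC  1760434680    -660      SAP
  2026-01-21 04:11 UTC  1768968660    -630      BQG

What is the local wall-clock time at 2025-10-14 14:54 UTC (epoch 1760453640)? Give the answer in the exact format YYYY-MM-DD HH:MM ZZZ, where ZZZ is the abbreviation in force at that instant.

2025-10-14 03:54 SAP

Query: 2025-10-14 14:54 UTC
Rule 3/4 (SAP, -11:00): 2025-10-14 09:38 UTC ≤ query < 2026-01-21 04:11 UTC
14·60 + 54 - 660 = 234 min
234 = 0·1440 + 234; 234 = 3·60 + 54 → 03:54, same day
→ 2025-10-14 03:54 SAP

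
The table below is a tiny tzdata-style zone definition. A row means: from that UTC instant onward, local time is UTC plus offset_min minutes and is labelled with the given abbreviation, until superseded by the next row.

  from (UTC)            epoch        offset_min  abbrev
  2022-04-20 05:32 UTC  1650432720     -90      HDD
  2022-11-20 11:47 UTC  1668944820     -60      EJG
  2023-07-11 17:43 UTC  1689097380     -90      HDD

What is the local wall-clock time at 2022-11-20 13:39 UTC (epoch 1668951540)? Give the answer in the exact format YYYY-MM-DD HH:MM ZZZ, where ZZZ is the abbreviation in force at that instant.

Query: 2022-11-20 13:39 UTC
Rule 2/3 (EJG, -01:00): 2022-11-20 11:47 UTC ≤ query < 2023-07-11 17:43 UTC
13·60 + 39 - 60 = 759 min
759 = 0·1440 + 759; 759 = 12·60 + 39 → 12:39, same day
→ 2022-11-20 12:39 EJG

2022-11-20 12:39 EJG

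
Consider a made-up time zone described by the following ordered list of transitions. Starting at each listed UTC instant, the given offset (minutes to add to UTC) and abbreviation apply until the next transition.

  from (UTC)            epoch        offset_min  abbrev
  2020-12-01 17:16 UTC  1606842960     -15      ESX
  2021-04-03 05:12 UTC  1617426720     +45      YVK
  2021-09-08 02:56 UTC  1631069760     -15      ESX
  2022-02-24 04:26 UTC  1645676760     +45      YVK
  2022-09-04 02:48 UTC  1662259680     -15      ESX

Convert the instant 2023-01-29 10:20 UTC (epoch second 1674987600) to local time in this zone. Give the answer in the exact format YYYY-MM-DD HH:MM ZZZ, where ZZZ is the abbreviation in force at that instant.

2023-01-29 10:05 ESX

Query: 2023-01-29 10:20 UTC
Rule 5/5 (ESX, -00:15): 2022-09-04 02:48 UTC ≤ query < +∞
10·60 + 20 - 15 = 605 min
605 = 0·1440 + 605; 605 = 10·60 + 5 → 10:05, same day
→ 2023-01-29 10:05 ESX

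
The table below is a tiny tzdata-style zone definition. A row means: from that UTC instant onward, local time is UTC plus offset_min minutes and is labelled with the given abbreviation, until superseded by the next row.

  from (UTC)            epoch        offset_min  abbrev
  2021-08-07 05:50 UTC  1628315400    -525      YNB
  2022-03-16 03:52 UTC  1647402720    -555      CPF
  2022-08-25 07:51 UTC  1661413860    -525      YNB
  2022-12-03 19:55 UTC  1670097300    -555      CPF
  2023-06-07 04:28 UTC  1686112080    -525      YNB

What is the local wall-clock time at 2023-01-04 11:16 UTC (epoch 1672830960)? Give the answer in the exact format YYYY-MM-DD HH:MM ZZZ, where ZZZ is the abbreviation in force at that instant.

Query: 2023-01-04 11:16 UTC
Rule 4/5 (CPF, -09:15): 2022-12-03 19:55 UTC ≤ query < 2023-06-07 04:28 UTC
11·60 + 16 - 555 = 121 min
121 = 0·1440 + 121; 121 = 2·60 + 1 → 02:01, same day
→ 2023-01-04 02:01 CPF

2023-01-04 02:01 CPF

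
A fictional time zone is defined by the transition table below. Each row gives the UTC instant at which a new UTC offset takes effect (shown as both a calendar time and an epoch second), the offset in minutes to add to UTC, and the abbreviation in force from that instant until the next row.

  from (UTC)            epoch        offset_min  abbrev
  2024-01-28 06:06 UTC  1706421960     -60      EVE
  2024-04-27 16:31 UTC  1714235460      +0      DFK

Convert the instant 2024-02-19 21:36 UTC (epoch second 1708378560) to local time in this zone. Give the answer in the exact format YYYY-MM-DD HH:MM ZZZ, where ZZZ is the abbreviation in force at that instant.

2024-02-19 20:36 EVE

Query: 2024-02-19 21:36 UTC
Rule 1/2 (EVE, -01:00): 2024-01-28 06:06 UTC ≤ query < 2024-04-27 16:31 UTC
21·60 + 36 - 60 = 1236 min
1236 = 0·1440 + 1236; 1236 = 20·60 + 36 → 20:36, same day
→ 2024-02-19 20:36 EVE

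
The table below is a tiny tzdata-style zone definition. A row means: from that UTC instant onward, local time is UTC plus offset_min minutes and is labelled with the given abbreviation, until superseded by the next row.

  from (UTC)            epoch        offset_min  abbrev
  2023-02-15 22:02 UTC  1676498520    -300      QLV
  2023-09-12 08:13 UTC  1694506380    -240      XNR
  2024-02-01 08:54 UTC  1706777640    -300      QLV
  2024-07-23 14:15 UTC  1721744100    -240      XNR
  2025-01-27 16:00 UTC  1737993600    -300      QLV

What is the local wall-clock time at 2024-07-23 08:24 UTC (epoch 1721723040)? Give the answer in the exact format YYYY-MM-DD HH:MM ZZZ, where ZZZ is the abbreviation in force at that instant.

2024-07-23 03:24 QLV

Query: 2024-07-23 08:24 UTC
Rule 3/5 (QLV, -05:00): 2024-02-01 08:54 UTC ≤ query < 2024-07-23 14:15 UTC
8·60 + 24 - 300 = 204 min
204 = 0·1440 + 204; 204 = 3·60 + 24 → 03:24, same day
→ 2024-07-23 03:24 QLV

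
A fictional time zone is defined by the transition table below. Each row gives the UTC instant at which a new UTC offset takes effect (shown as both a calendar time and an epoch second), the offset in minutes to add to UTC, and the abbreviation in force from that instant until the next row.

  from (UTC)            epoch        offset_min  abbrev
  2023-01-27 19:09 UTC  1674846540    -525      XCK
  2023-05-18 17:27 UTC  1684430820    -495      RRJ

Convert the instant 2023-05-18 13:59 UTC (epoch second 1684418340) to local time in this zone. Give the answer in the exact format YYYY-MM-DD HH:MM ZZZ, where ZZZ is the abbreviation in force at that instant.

Query: 2023-05-18 13:59 UTC
Rule 1/2 (XCK, -08:45): 2023-01-27 19:09 UTC ≤ query < 2023-05-18 17:27 UTC
13·60 + 59 - 525 = 314 min
314 = 0·1440 + 314; 314 = 5·60 + 14 → 05:14, same day
→ 2023-05-18 05:14 XCK

2023-05-18 05:14 XCK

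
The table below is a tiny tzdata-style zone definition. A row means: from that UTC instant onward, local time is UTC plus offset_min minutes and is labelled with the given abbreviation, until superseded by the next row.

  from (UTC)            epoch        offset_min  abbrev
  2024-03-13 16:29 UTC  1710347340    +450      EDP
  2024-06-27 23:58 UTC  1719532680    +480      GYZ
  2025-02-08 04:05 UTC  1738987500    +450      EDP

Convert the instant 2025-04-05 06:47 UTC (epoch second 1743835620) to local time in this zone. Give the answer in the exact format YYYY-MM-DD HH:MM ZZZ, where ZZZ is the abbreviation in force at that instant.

Query: 2025-04-05 06:47 UTC
Rule 3/3 (EDP, +07:30): 2025-02-08 04:05 UTC ≤ query < +∞
6·60 + 47 + 450 = 857 min
857 = 0·1440 + 857; 857 = 14·60 + 17 → 14:17, same day
→ 2025-04-05 14:17 EDP

2025-04-05 14:17 EDP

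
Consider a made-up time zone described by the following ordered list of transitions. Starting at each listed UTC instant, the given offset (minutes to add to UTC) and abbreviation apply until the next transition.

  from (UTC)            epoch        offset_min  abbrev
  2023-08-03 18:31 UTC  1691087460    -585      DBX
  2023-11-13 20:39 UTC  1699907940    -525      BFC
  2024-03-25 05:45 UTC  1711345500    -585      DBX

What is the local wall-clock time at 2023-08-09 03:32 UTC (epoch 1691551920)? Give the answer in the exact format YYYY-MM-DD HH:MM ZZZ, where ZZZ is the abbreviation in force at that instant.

2023-08-08 17:47 DBX

Query: 2023-08-09 03:32 UTC
Rule 1/3 (DBX, -09:45): 2023-08-03 18:31 UTC ≤ query < 2023-11-13 20:39 UTC
3·60 + 32 - 585 = -373 min
-373 = -1·1440 + 1067; 1067 = 17·60 + 47 → 17:47, 2023-08-09 - 1 day = 2023-08-08
→ 2023-08-08 17:47 DBX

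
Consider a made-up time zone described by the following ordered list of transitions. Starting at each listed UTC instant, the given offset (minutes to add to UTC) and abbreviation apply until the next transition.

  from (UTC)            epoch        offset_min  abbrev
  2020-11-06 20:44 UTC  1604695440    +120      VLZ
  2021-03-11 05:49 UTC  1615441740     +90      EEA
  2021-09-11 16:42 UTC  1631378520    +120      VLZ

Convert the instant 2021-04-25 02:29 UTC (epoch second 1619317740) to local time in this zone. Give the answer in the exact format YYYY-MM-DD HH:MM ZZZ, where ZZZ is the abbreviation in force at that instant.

2021-04-25 03:59 EEA

Query: 2021-04-25 02:29 UTC
Rule 2/3 (EEA, +01:30): 2021-03-11 05:49 UTC ≤ query < 2021-09-11 16:42 UTC
2·60 + 29 + 90 = 239 min
239 = 0·1440 + 239; 239 = 3·60 + 59 → 03:59, same day
→ 2021-04-25 03:59 EEA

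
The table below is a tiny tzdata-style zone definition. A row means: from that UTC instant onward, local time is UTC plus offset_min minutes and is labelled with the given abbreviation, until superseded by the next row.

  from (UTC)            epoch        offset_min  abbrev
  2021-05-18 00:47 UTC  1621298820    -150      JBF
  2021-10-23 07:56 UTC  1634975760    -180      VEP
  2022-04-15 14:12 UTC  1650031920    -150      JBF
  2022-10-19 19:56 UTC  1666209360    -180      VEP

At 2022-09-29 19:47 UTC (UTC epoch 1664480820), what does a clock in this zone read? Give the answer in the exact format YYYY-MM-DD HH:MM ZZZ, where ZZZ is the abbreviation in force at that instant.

2022-09-29 17:17 JBF

Query: 2022-09-29 19:47 UTC
Rule 3/4 (JBF, -02:30): 2022-04-15 14:12 UTC ≤ query < 2022-10-19 19:56 UTC
19·60 + 47 - 150 = 1037 min
1037 = 0·1440 + 1037; 1037 = 17·60 + 17 → 17:17, same day
→ 2022-09-29 17:17 JBF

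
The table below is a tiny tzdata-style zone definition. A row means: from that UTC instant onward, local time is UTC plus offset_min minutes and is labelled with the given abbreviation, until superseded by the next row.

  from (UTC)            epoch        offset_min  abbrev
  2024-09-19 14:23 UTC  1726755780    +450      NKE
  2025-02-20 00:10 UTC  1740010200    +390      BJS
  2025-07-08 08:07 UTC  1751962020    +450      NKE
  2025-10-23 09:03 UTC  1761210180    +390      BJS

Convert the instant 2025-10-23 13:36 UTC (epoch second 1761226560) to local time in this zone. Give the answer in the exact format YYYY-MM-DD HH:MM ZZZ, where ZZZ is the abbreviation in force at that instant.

Query: 2025-10-23 13:36 UTC
Rule 4/4 (BJS, +06:30): 2025-10-23 09:03 UTC ≤ query < +∞
13·60 + 36 + 390 = 1206 min
1206 = 0·1440 + 1206; 1206 = 20·60 + 6 → 20:06, same day
→ 2025-10-23 20:06 BJS

2025-10-23 20:06 BJS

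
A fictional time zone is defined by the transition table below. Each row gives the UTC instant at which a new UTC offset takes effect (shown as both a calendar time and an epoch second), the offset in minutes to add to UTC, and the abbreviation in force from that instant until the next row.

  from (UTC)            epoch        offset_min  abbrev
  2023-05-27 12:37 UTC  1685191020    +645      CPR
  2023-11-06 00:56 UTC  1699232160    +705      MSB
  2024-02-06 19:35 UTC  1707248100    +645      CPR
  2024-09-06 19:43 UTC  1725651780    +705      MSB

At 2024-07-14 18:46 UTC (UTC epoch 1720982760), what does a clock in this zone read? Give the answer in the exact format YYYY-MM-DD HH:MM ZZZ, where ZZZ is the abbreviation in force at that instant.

2024-07-15 05:31 CPR

Query: 2024-07-14 18:46 UTC
Rule 3/4 (CPR, +10:45): 2024-02-06 19:35 UTC ≤ query < 2024-09-06 19:43 UTC
18·60 + 46 + 645 = 1771 min
1771 = 1·1440 + 331; 331 = 5·60 + 31 → 05:31, 2024-07-14 + 1 day = 2024-07-15
→ 2024-07-15 05:31 CPR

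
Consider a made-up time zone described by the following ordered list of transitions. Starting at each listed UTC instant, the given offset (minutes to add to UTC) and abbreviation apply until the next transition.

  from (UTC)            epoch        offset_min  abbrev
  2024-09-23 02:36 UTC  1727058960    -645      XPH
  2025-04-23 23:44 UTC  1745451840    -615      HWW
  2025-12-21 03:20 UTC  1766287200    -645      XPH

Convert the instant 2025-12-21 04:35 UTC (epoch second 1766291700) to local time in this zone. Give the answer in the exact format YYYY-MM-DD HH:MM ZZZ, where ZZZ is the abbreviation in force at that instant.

Query: 2025-12-21 04:35 UTC
Rule 3/3 (XPH, -10:45): 2025-12-21 03:20 UTC ≤ query < +∞
4·60 + 35 - 645 = -370 min
-370 = -1·1440 + 1070; 1070 = 17·60 + 50 → 17:50, 2025-12-21 - 1 day = 2025-12-20
→ 2025-12-20 17:50 XPH

2025-12-20 17:50 XPH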